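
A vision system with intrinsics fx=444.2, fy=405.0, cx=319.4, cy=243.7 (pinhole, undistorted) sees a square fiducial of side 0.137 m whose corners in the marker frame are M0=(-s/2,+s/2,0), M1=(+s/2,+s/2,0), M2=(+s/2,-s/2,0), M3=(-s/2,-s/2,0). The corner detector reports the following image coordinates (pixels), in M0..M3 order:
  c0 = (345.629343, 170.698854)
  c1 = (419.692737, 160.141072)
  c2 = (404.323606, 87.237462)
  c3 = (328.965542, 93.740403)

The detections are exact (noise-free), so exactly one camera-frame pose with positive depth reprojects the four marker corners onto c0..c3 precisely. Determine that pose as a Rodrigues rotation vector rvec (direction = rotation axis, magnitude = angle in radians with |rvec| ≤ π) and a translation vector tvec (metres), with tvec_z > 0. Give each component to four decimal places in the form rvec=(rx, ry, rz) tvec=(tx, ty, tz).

rvec=(0.0002, -0.2992, -0.2007) tvec=(0.0929, -0.2094, 0.7326)

Intrinsics K: fx=444.2, fy=405.0, cx=319.4, cy=243.7
Marker side s = 0.137 m; corners in marker frame (Z=0):
  M0 = (-0.0685, +0.0685, 0)
  M1 = (+0.0685, +0.0685, 0)
  M2 = (+0.0685, -0.0685, 0)
  M3 = (-0.0685, -0.0685, 0)
Detected image corners:
  c0 = (345.629343, 170.698854) px
  c1 = (419.692737, 160.141072) px
  c2 = (404.323606, 87.237462) px
  c3 = (328.965542, 93.740403) px
Planar DLT: solve 8×8 A·h = b for H (H[2,2]=1):
  H  [+695.04736 +132.07053 +375.69782]
  H  [-11.17089 +551.75914 +127.94243]
  H  [+0.39964 +0.04081 +1.00000]
B = K⁻¹H; ‖b₁‖=1.364994, ‖b₂‖=1.364994; λ = 2/(‖b₁‖+‖b₂‖) = 0.732604, sign → tz>0 ⇒ λ=+0.732604
r₁ = λ·B[:,0] = (+0.93580,-0.19638,+0.29278); r₂ = λ·B[:,1] = (+0.19632,+0.98008,+0.02990)
r₃ = r₁×r₂ = (-0.29282,+0.02950,+0.95571); SVD([r₁ r₂ r₃]) → R = UVᵀ:
  R  [+0.93580 +0.19632 -0.29282]
  R  [-0.19638 +0.98008 +0.02950]
  R  [+0.29278 +0.02990 +0.95571]
t = (+0.09285, -0.20939, +0.73260) m
tr R = 2.871593; θ = arccos((tr R − 1)/2) = 0.360284 rad = 20.643°
axis k = ((R−Rᵀ)₃₂, (R−Rᵀ)₁₃, (R−Rᵀ)₂₁) / (2 sinθ) = (+0.000573, -0.830541, -0.556957)
rvec = θ·k = (+0.000207, -0.299231, -0.200663)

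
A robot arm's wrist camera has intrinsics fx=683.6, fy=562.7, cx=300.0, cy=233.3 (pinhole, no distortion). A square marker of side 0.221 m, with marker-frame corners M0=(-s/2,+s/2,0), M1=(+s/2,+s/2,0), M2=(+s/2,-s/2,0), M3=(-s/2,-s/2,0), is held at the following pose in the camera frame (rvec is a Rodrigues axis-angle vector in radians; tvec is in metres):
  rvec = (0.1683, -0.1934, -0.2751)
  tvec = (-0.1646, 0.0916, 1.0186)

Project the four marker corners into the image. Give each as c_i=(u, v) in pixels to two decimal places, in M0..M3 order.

Intrinsics K: fx=683.6, fy=562.7, cx=300.0, cy=233.3
Marker side s = 0.221 m; corners in marker frame (Z=0):
  M0 = (-0.1105, +0.1105, 0)
  M1 = (+0.1105, +0.1105, 0)
  M2 = (+0.1105, -0.1105, 0)
  M3 = (-0.1105, -0.1105, 0)
rvec = (0.1683, -0.1934, -0.2751), |rvec| = θ = 0.37604 rad = 21.546°
Rodrigues: sinθ=0.36724, 1−cosθ=0.06987; R = I + sinθ·[k]× + (1−cosθ)·[k]×²:
    [+0.94412 +0.25258 -0.21175]
    [-0.28475 +0.94861 -0.13807]
    [+0.16600 +0.19065 +0.96752]
t = (-0.1646, 0.0916, 1.0186) m
M0: Pc = R·M0+t = (-0.24102, +0.22789, +1.02132); u = 683.6·(-0.24102)/1.02132 + 300.0 = 138.6818, v = 562.7·(+0.22789)/1.02132 + 233.3 = 358.8538
M1: Pc = R·M1+t = (-0.03236, +0.16496, +1.05801); u = 683.6·(-0.03236)/1.05801 + 300.0 = 279.0886, v = 562.7·(+0.16496)/1.05801 + 233.3 = 321.0319
M2: Pc = R·M2+t = (-0.08818, -0.04469, +1.01588); u = 683.6·(-0.08818)/1.01588 + 300.0 = 240.6591, v = 562.7·(-0.04469)/1.01588 + 233.3 = 208.5484
M3: Pc = R·M3+t = (-0.29684, +0.01824, +0.97919); u = 683.6·(-0.29684)/0.97919 + 300.0 = 92.7710, v = 562.7·(+0.01824)/0.97919 + 233.3 = 243.7837

c0=(138.68, 358.85) c1=(279.09, 321.03) c2=(240.66, 208.55) c3=(92.77, 243.78)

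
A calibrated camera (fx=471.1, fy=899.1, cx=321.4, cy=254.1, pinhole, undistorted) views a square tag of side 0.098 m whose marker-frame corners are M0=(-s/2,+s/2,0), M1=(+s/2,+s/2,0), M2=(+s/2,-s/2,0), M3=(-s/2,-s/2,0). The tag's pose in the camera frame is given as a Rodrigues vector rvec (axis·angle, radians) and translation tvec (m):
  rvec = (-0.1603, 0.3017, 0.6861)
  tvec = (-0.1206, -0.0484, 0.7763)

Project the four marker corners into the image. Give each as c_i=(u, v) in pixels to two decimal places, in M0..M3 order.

c0=(209.26, 208.26) c1=(249.16, 275.82) c2=(288.57, 187.46) c3=(247.31, 123.83)

Intrinsics K: fx=471.1, fy=899.1, cx=321.4, cy=254.1
Marker side s = 0.098 m; corners in marker frame (Z=0):
  M0 = (-0.0490, +0.0490, 0)
  M1 = (+0.0490, +0.0490, 0)
  M2 = (+0.0490, -0.0490, 0)
  M3 = (-0.0490, -0.0490, 0)
rvec = (-0.1603, 0.3017, 0.6861), |rvec| = θ = 0.76645 rad = 43.915°
Rodrigues: sinθ=0.69359, 1−cosθ=0.27963; R = I + sinθ·[k]× + (1−cosθ)·[k]×²:
    [+0.73261 -0.64389 +0.22067]
    [+0.59785 +0.76370 +0.24359]
    [-0.32537 -0.04653 +0.94444]
t = (-0.1206, -0.0484, 0.7763) m
M0: Pc = R·M0+t = (-0.18805, -0.04027, +0.78996); u = 471.1·(-0.18805)/0.78996 + 321.4 = 209.2561, v = 899.1·(-0.04027)/0.78996 + 254.1 = 208.2628
M1: Pc = R·M1+t = (-0.11625, +0.01832, +0.75808); u = 471.1·(-0.11625)/0.75808 + 321.4 = 249.1557, v = 899.1·(+0.01832)/0.75808 + 254.1 = 275.8233
M2: Pc = R·M2+t = (-0.05315, -0.05653, +0.76264); u = 471.1·(-0.05315)/0.76264 + 321.4 = 288.5669, v = 899.1·(-0.05653)/0.76264 + 254.1 = 187.4587
M3: Pc = R·M3+t = (-0.12495, -0.11512, +0.79452); u = 471.1·(-0.12495)/0.79452 + 321.4 = 247.3146, v = 899.1·(-0.11512)/0.79452 + 254.1 = 123.8321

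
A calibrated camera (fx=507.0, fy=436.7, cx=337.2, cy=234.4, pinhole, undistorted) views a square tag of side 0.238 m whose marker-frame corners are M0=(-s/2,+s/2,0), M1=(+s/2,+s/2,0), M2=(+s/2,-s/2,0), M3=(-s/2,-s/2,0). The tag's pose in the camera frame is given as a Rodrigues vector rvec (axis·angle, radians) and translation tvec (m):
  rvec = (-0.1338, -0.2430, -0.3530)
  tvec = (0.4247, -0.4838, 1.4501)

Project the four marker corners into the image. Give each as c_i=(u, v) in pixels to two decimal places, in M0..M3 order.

c0=(466.36, 130.75) c1=(535.62, 112.09) c2=(503.95, 48.97) c3=(434.34, 64.65)

Intrinsics K: fx=507.0, fy=436.7, cx=337.2, cy=234.4
Marker side s = 0.238 m; corners in marker frame (Z=0):
  M0 = (-0.1190, +0.1190, 0)
  M1 = (+0.1190, +0.1190, 0)
  M2 = (+0.1190, -0.1190, 0)
  M3 = (-0.1190, -0.1190, 0)
rvec = (-0.1338, -0.2430, -0.3530), |rvec| = θ = 0.44895 rad = 25.723°
Rodrigues: sinθ=0.43402, 1−cosθ=0.09910; R = I + sinθ·[k]× + (1−cosθ)·[k]×²:
    [+0.90970 +0.35725 -0.21170]
    [-0.32527 +0.92993 +0.17152]
    [+0.25814 -0.08718 +0.96217]
t = (0.4247, -0.4838, 1.4501) m
M0: Pc = R·M0+t = (+0.35896, -0.33443, +1.40901); u = 507.0·(+0.35896)/1.40901 + 337.2 = 466.3629, v = 436.7·(-0.33443)/1.40901 + 234.4 = 130.7485
M1: Pc = R·M1+t = (+0.57547, -0.41185, +1.47044); u = 507.0·(+0.57547)/1.47044 + 337.2 = 535.6173, v = 436.7·(-0.41185)/1.47044 + 234.4 = 112.0880
M2: Pc = R·M2+t = (+0.49044, -0.63317, +1.49119); u = 507.0·(+0.49044)/1.49119 + 337.2 = 503.9486, v = 436.7·(-0.63317)/1.49119 + 234.4 = 48.9744
M3: Pc = R·M3+t = (+0.27393, -0.55575, +1.42976); u = 507.0·(+0.27393)/1.42976 + 337.2 = 434.3383, v = 436.7·(-0.55575)/1.42976 + 234.4 = 64.6521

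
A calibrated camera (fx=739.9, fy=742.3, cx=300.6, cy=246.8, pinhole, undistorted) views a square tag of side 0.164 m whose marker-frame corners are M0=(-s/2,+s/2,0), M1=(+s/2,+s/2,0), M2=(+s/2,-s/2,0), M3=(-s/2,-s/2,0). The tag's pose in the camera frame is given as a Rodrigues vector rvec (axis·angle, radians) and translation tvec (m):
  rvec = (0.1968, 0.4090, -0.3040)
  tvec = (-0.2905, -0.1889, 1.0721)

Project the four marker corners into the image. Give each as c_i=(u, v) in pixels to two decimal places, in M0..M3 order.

c0=(78.52, 185.88) c1=(165.10, 152.87) c2=(123.58, 40.07) c3=(37.97, 80.75)

Intrinsics K: fx=739.9, fy=742.3, cx=300.6, cy=246.8
Marker side s = 0.164 m; corners in marker frame (Z=0):
  M0 = (-0.0820, +0.0820, 0)
  M1 = (+0.0820, +0.0820, 0)
  M2 = (+0.0820, -0.0820, 0)
  M3 = (-0.0820, -0.0820, 0)
rvec = (0.1968, 0.4090, -0.3040), |rvec| = θ = 0.54628 rad = 31.300°
Rodrigues: sinθ=0.51952, 1−cosθ=0.14554; R = I + sinθ·[k]× + (1−cosθ)·[k]×²:
    [+0.87335 +0.32836 +0.35978]
    [-0.24985 +0.93604 -0.24779]
    [-0.41814 +0.12652 +0.89953]
t = (-0.2905, -0.1889, 1.0721) m
M0: Pc = R·M0+t = (-0.33519, -0.09166, +1.11676); u = 739.9·(-0.33519)/1.11676 + 300.6 = 78.5235, v = 742.3·(-0.09166)/1.11676 + 246.8 = 185.8766
M1: Pc = R·M1+t = (-0.19196, -0.13263, +1.04819); u = 739.9·(-0.19196)/1.04819 + 300.6 = 165.0983, v = 742.3·(-0.13263)/1.04819 + 246.8 = 152.8732
M2: Pc = R·M2+t = (-0.24581, -0.28614, +1.02744); u = 739.9·(-0.24581)/1.02744 + 300.6 = 123.5817, v = 742.3·(-0.28614)/1.02744 + 246.8 = 40.0684
M3: Pc = R·M3+t = (-0.38904, -0.24517, +1.09601); u = 739.9·(-0.38904)/1.09601 + 300.6 = 37.9655, v = 742.3·(-0.24517)/1.09601 + 246.8 = 80.7544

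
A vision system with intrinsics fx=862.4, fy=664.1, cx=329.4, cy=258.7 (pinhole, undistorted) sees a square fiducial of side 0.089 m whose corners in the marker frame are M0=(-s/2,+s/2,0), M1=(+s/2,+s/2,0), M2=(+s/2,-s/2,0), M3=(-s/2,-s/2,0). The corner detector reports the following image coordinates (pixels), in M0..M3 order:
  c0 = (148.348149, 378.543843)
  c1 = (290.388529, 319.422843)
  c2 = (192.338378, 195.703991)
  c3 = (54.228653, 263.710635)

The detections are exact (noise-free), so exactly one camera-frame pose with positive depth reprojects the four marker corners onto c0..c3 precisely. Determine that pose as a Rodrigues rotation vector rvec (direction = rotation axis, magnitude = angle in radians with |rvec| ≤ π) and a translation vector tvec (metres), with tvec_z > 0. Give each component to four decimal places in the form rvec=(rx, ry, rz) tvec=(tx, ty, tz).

rvec=(0.1631, 0.2873, -0.5235) tvec=(-0.0783, 0.0205, 0.4221)

Intrinsics K: fx=862.4, fy=664.1, cx=329.4, cy=258.7
Marker side s = 0.089 m; corners in marker frame (Z=0):
  M0 = (-0.0445, +0.0445, 0)
  M1 = (+0.0445, +0.0445, 0)
  M2 = (+0.0445, -0.0445, 0)
  M3 = (-0.0445, -0.0445, 0)
Detected image corners:
  c0 = (148.348149, 378.543843) px
  c1 = (290.388529, 319.422843) px
  c2 = (192.338378, 195.703991) px
  c3 = (54.228653, 263.710635) px
Planar DLT: solve 8×8 A·h = b for H (H[2,2]=1):
  H  [+1447.96544 +1111.36079 +169.43731]
  H  [-926.74059 +1393.39805 +290.88938]
  H  [-0.73601 +0.18958 +1.00000]
B = K⁻¹H; ‖b₁‖=2.369210, ‖b₂‖=2.369210; λ = 2/(‖b₁‖+‖b₂‖) = 0.422082, sign → tz>0 ⇒ λ=+0.422082
r₁ = λ·B[:,0] = (+0.82733,-0.46799,-0.31066); r₂ = λ·B[:,1] = (+0.51337,+0.85443,+0.08002)
r₃ = r₁×r₂ = (+0.22799,-0.22568,+0.94715); SVD([r₁ r₂ r₃]) → R = UVᵀ:
  R  [+0.82733 +0.51337 +0.22799]
  R  [-0.46799 +0.85443 -0.22568]
  R  [-0.31066 +0.08002 +0.94715]
t = (-0.07829, +0.02046, +0.42208) m
tr R = 2.628910; θ = arccos((tr R − 1)/2) = 0.619007 rad = 35.467°
axis k = ((R−Rᵀ)₃₂, (R−Rᵀ)₁₃, (R−Rᵀ)₂₁) / (2 sinθ) = (+0.263429, +0.464167, -0.845668)
rvec = θ·k = (+0.163065, +0.287323, -0.523475)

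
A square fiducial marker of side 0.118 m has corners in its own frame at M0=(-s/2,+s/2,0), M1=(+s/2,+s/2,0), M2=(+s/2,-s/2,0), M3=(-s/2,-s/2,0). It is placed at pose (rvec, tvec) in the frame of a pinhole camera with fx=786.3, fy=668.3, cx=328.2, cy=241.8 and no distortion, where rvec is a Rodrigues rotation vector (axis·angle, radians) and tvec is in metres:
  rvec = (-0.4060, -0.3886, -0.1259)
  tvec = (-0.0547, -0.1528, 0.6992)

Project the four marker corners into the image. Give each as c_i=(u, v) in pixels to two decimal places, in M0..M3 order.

Intrinsics K: fx=786.3, fy=668.3, cx=328.2, cy=241.8
Marker side s = 0.118 m; corners in marker frame (Z=0):
  M0 = (-0.0590, +0.0590, 0)
  M1 = (+0.0590, +0.0590, 0)
  M2 = (+0.0590, -0.0590, 0)
  M3 = (-0.0590, -0.0590, 0)
rvec = (-0.4060, -0.3886, -0.1259), |rvec| = θ = 0.57593 rad = 32.998°
Rodrigues: sinθ=0.54462, 1−cosθ=0.16131; R = I + sinθ·[k]× + (1−cosθ)·[k]×²:
    [+0.91885 +0.19578 -0.34261]
    [-0.04233 +0.91213 +0.40772]
    [+0.39233 -0.36013 +0.84639]
t = (-0.0547, -0.1528, 0.6992) m
M0: Pc = R·M0+t = (-0.09736, -0.09649, +0.65480); u = 786.3·(-0.09736)/0.65480 + 328.2 = 211.2874, v = 668.3·(-0.09649)/0.65480 + 241.8 = 143.3241
M1: Pc = R·M1+t = (+0.01106, -0.10148, +0.70110); u = 786.3·(+0.01106)/0.70110 + 328.2 = 340.6079, v = 668.3·(-0.10148)/0.70110 + 241.8 = 145.0659
M2: Pc = R·M2+t = (-0.01204, -0.20911, +0.74360); u = 786.3·(-0.01204)/0.74360 + 328.2 = 315.4695, v = 668.3·(-0.20911)/0.74360 + 241.8 = 53.8617
M3: Pc = R·M3+t = (-0.12046, -0.20412, +0.69730); u = 786.3·(-0.12046)/0.69730 + 328.2 = 192.3613, v = 668.3·(-0.20412)/0.69730 + 241.8 = 46.1709

c0=(211.29, 143.32) c1=(340.61, 145.07) c2=(315.47, 53.86) c3=(192.36, 46.17)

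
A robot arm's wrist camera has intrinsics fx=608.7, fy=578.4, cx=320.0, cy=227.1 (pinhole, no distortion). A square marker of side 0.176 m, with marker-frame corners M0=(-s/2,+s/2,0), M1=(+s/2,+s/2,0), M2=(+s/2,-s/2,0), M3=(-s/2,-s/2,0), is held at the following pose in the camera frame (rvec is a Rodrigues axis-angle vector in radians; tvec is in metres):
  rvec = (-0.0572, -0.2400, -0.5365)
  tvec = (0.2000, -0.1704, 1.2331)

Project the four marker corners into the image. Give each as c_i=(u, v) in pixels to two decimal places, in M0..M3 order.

Intrinsics K: fx=608.7, fy=578.4, cx=320.0, cy=227.1
Marker side s = 0.176 m; corners in marker frame (Z=0):
  M0 = (-0.0880, +0.0880, 0)
  M1 = (+0.0880, +0.0880, 0)
  M2 = (+0.0880, -0.0880, 0)
  M3 = (-0.0880, -0.0880, 0)
rvec = (-0.0572, -0.2400, -0.5365), |rvec| = θ = 0.59051 rad = 33.834°
Rodrigues: sinθ=0.55679, 1−cosθ=0.16934; R = I + sinθ·[k]× + (1−cosθ)·[k]×²:
    [+0.83224 +0.51253 -0.21139]
    [-0.49919 +0.85863 +0.11646]
    [+0.24120 +0.00860 +0.97044]
t = (0.2000, -0.1704, 1.2331) m
M0: Pc = R·M0+t = (+0.17186, -0.05091, +1.21263); u = 608.7·(+0.17186)/1.21263 + 320.0 = 406.2703, v = 578.4·(-0.05091)/1.21263 + 227.1 = 202.8161
M1: Pc = R·M1+t = (+0.31834, -0.13877, +1.25508); u = 608.7·(+0.31834)/1.25508 + 320.0 = 474.3911, v = 578.4·(-0.13877)/1.25508 + 227.1 = 163.1485
M2: Pc = R·M2+t = (+0.22814, -0.28989, +1.25357); u = 608.7·(+0.22814)/1.25357 + 320.0 = 430.7765, v = 578.4·(-0.28989)/1.25357 + 227.1 = 93.3448
M3: Pc = R·M3+t = (+0.08166, -0.20203, +1.21112); u = 608.7·(+0.08166)/1.21112 + 320.0 = 361.0419, v = 578.4·(-0.20203)/1.21112 + 227.1 = 130.6153

c0=(406.27, 202.82) c1=(474.39, 163.15) c2=(430.78, 93.34) c3=(361.04, 130.62)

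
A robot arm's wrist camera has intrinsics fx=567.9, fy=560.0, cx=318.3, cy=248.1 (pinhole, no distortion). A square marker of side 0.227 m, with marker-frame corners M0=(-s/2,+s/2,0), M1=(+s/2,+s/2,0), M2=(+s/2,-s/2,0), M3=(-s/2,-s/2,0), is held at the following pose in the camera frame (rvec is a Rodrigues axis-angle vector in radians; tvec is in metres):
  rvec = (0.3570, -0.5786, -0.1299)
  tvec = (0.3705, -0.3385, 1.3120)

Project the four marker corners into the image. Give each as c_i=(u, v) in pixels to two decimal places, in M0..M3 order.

Intrinsics K: fx=567.9, fy=560.0, cx=318.3, cy=248.1
Marker side s = 0.227 m; corners in marker frame (Z=0):
  M0 = (-0.1135, +0.1135, 0)
  M1 = (+0.1135, +0.1135, 0)
  M2 = (+0.1135, -0.1135, 0)
  M3 = (-0.1135, -0.1135, 0)
rvec = (0.3570, -0.5786, -0.1299), |rvec| = θ = 0.69217 rad = 39.658°
Rodrigues: sinθ=0.63821, 1−cosθ=0.23014; R = I + sinθ·[k]× + (1−cosθ)·[k]×²:
    [+0.83108 +0.02055 -0.55577]
    [-0.21900 +0.93067 -0.29307]
    [+0.51122 +0.36527 +0.77797]
t = (0.3705, -0.3385, 1.3120) m
M0: Pc = R·M0+t = (+0.27850, -0.20801, +1.29544); u = 567.9·(+0.27850)/1.29544 + 318.3 = 440.3924, v = 560.0·(-0.20801)/1.29544 + 248.1 = 158.1788
M1: Pc = R·M1+t = (+0.46716, -0.25772, +1.41148); u = 567.9·(+0.46716)/1.41148 + 318.3 = 506.2588, v = 560.0·(-0.25772)/1.41148 + 248.1 = 145.8488
M2: Pc = R·M2+t = (+0.46250, -0.46899, +1.32856); u = 567.9·(+0.46250)/1.32856 + 318.3 = 515.9954, v = 560.0·(-0.46899)/1.32856 + 248.1 = 50.4183
M3: Pc = R·M3+t = (+0.27384, -0.41928, +1.21252); u = 567.9·(+0.27384)/1.21252 + 318.3 = 446.5566, v = 560.0·(-0.41928)/1.21252 + 248.1 = 54.4582

c0=(440.39, 158.18) c1=(506.26, 145.85) c2=(516.00, 50.42) c3=(446.56, 54.46)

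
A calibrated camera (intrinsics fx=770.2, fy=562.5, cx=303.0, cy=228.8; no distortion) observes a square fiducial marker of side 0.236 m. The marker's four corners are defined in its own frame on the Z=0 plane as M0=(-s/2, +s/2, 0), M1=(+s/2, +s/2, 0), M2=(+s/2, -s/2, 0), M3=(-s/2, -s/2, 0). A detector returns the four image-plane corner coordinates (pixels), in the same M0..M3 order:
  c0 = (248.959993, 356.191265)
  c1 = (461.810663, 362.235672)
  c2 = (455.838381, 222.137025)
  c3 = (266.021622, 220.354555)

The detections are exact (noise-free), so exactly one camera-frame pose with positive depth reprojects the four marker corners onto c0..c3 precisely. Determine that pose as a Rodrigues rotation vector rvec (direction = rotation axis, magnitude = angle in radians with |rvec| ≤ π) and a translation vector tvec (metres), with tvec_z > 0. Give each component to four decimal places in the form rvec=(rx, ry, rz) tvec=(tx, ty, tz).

rvec=(-0.4619, 0.1012, 0.0387) tvec=(0.0635, 0.0927, 0.9075)

Intrinsics K: fx=770.2, fy=562.5, cx=303.0, cy=228.8
Marker side s = 0.236 m; corners in marker frame (Z=0):
  M0 = (-0.1180, +0.1180, 0)
  M1 = (+0.1180, +0.1180, 0)
  M2 = (+0.1180, -0.1180, 0)
  M3 = (-0.1180, -0.1180, 0)
Detected image corners:
  c0 = (248.959993, 356.191265) px
  c1 = (461.810663, 362.235672) px
  c2 = (455.838381, 222.137025) px
  c3 = (266.021622, 220.354555) px
Planar DLT: solve 8×8 A·h = b for H (H[2,2]=1):
  H  [+808.37599 -198.94843 +356.92689]
  H  [-17.90937 +442.85279 +286.23026]
  H  [-0.11705 -0.48800 +1.00000]
B = K⁻¹H; ‖b₁‖=1.101963, ‖b₂‖=1.101963; λ = 2/(‖b₁‖+‖b₂‖) = 0.907472, sign → tz>0 ⇒ λ=+0.907472
r₁ = λ·B[:,0] = (+0.99424,+0.01431,-0.10622); r₂ = λ·B[:,1] = (-0.06019,+0.89458,-0.44284)
r₃ = r₁×r₂ = (+0.08868,+0.44669,+0.89028); SVD([r₁ r₂ r₃]) → R = UVᵀ:
  R  [+0.99424 -0.06019 +0.08868]
  R  [+0.01431 +0.89458 +0.44669]
  R  [-0.10622 -0.44284 +0.89028]
t = (+0.06354, +0.09265, +0.90747) m
tr R = 2.779100; θ = arccos((tr R − 1)/2) = 0.474437 rad = 27.183°
axis k = ((R−Rᵀ)₃₂, (R−Rᵀ)₁₃, (R−Rᵀ)₂₁) / (2 sinθ) = (-0.973574, +0.213320, +0.081542)
rvec = θ·k = (-0.461899, +0.101207, +0.038687)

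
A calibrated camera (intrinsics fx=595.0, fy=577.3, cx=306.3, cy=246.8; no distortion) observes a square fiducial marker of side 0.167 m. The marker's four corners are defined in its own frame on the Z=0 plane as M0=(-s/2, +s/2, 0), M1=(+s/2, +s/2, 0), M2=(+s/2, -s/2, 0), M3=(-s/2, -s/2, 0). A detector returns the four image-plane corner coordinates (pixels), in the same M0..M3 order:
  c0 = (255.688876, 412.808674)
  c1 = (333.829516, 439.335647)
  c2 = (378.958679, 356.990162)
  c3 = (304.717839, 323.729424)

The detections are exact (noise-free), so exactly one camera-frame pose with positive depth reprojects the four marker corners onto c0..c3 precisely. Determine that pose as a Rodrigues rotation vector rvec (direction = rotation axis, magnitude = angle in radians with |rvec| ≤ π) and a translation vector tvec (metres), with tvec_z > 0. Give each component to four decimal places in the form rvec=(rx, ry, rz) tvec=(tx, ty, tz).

Intrinsics K: fx=595.0, fy=577.3, cx=306.3, cy=246.8
Marker side s = 0.167 m; corners in marker frame (Z=0):
  M0 = (-0.0835, +0.0835, 0)
  M1 = (+0.0835, +0.0835, 0)
  M2 = (+0.0835, -0.0835, 0)
  M3 = (-0.0835, -0.0835, 0)
Detected image corners:
  c0 = (255.688876, 412.808674) px
  c1 = (333.829516, 439.335647) px
  c2 = (378.958679, 356.990162) px
  c3 = (304.717839, 323.729424) px
Planar DLT: solve 8×8 A·h = b for H (H[2,2]=1):
  H  [+607.40149 -285.58744 +319.83515]
  H  [+361.04292 +507.46382 +383.76223]
  H  [+0.47497 -0.01301 +1.00000]
B = K⁻¹H; ‖b₁‖=1.003327, ‖b₂‖=1.003327; λ = 2/(‖b₁‖+‖b₂‖) = 0.996684, sign → tz>0 ⇒ λ=+0.996684
r₁ = λ·B[:,0] = (+0.77376,+0.42095,+0.47339); r₂ = λ·B[:,1] = (-0.47171,+0.88166,-0.01296)
r₃ = r₁×r₂ = (-0.42283,-0.21328,+0.88076); SVD([r₁ r₂ r₃]) → R = UVᵀ:
  R  [+0.77376 -0.47171 -0.42283]
  R  [+0.42095 +0.88166 -0.21328]
  R  [+0.47339 -0.01296 +0.88076]
t = (+0.02267, +0.23646, +0.99668) m
tr R = 2.536170; θ = arccos((tr R − 1)/2) = 0.694951 rad = 39.818°
axis k = ((R−Rᵀ)₃₂, (R−Rᵀ)₁₃, (R−Rᵀ)₂₁) / (2 sinθ) = (+0.156409, -0.699794, +0.697011)
rvec = θ·k = (+0.108697, -0.486322, +0.484389)

rvec=(0.1087, -0.4863, 0.4844) tvec=(0.0227, 0.2365, 0.9967)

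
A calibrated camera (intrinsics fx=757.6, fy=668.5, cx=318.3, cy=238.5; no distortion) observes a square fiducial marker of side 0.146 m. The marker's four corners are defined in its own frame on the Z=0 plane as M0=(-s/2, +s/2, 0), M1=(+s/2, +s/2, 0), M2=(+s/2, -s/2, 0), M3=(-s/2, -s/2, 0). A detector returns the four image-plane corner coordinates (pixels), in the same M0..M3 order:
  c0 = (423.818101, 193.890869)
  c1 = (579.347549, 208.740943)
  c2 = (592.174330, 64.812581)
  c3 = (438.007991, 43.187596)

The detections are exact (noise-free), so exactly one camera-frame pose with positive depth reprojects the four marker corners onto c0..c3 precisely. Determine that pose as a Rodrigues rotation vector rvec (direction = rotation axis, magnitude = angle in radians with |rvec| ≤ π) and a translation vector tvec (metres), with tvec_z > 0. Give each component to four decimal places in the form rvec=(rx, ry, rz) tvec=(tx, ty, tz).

Intrinsics K: fx=757.6, fy=668.5, cx=318.3, cy=238.5
Marker side s = 0.146 m; corners in marker frame (Z=0):
  M0 = (-0.0730, +0.0730, 0)
  M1 = (+0.0730, +0.0730, 0)
  M2 = (+0.0730, -0.0730, 0)
  M3 = (-0.0730, -0.0730, 0)
Detected image corners:
  c0 = (423.818101, 193.890869) px
  c1 = (579.347549, 208.740943) px
  c2 = (592.174330, 64.812581) px
  c3 = (438.007991, 43.187596) px
Planar DLT: solve 8×8 A·h = b for H (H[2,2]=1):
  H  [+1222.75674 -108.91697 +510.15604]
  H  [+165.69405 +1004.32779 +127.69579]
  H  [+0.31901 -0.03246 +1.00000]
B = K⁻¹H; ‖b₁‖=1.519871, ‖b₂‖=1.519871; λ = 2/(‖b₁‖+‖b₂‖) = 0.657950, sign → tz>0 ⇒ λ=+0.657950
r₁ = λ·B[:,0] = (+0.97374,+0.08820,+0.20989); r₂ = λ·B[:,1] = (-0.08562,+0.99610,-0.02136)
r₃ = r₁×r₂ = (-0.21096,+0.00283,+0.97749); SVD([r₁ r₂ r₃]) → R = UVᵀ:
  R  [+0.97374 -0.08562 -0.21096]
  R  [+0.08820 +0.99610 +0.00283]
  R  [+0.20989 -0.02136 +0.97749]
t = (+0.16662, -0.10906, +0.65795) m
tr R = 2.947328; θ = arccos((tr R − 1)/2) = 0.230010 rad = 13.179°
axis k = ((R−Rᵀ)₃₂, (R−Rᵀ)₁₃, (R−Rᵀ)₂₁) / (2 sinθ) = (-0.053048, -0.922975, +0.381187)
rvec = θ·k = (-0.012202, -0.212294, +0.087677)

rvec=(-0.0122, -0.2123, 0.0877) tvec=(0.1666, -0.1091, 0.6580)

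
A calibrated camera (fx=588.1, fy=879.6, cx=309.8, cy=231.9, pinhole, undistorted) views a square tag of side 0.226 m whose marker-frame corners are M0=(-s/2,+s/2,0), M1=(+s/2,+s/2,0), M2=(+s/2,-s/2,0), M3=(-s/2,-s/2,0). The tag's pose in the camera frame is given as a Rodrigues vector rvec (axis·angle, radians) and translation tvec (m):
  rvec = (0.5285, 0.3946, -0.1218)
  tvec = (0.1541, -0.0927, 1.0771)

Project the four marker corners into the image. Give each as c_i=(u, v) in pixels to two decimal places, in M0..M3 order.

c0=(347.09, 236.17) c1=(462.61, 234.24) c2=(450.12, 60.30) c3=(324.25, 77.00)

Intrinsics K: fx=588.1, fy=879.6, cx=309.8, cy=231.9
Marker side s = 0.226 m; corners in marker frame (Z=0):
  M0 = (-0.1130, +0.1130, 0)
  M1 = (+0.1130, +0.1130, 0)
  M2 = (+0.1130, -0.1130, 0)
  M3 = (-0.1130, -0.1130, 0)
rvec = (0.5285, 0.3946, -0.1218), |rvec| = θ = 0.67071 rad = 38.429°
Rodrigues: sinθ=0.62155, 1−cosθ=0.21662; R = I + sinθ·[k]× + (1−cosθ)·[k]×²:
    [+0.91788 +0.21329 +0.33468]
    [-0.01245 +0.85836 -0.51290]
    [-0.39667 +0.46661 +0.79052]
t = (0.1541, -0.0927, 1.0771) m
M0: Pc = R·M0+t = (+0.07448, +0.00570, +1.17465); u = 588.1·(+0.07448)/1.17465 + 309.8 = 347.0901, v = 879.6·(+0.00570)/1.17465 + 231.9 = 236.1691
M1: Pc = R·M1+t = (+0.28192, +0.00289, +1.08500); u = 588.1·(+0.28192)/1.08500 + 309.8 = 462.6091, v = 879.6·(+0.00289)/1.08500 + 231.9 = 234.2410
M2: Pc = R·M2+t = (+0.23372, -0.19110, +0.97955); u = 588.1·(+0.23372)/0.97955 + 309.8 = 450.1192, v = 879.6·(-0.19110)/0.97955 + 231.9 = 60.2980
M3: Pc = R·M3+t = (+0.02628, -0.18829, +1.06920); u = 588.1·(+0.02628)/1.06920 + 309.8 = 324.2538, v = 879.6·(-0.18829)/1.06920 + 231.9 = 77.0006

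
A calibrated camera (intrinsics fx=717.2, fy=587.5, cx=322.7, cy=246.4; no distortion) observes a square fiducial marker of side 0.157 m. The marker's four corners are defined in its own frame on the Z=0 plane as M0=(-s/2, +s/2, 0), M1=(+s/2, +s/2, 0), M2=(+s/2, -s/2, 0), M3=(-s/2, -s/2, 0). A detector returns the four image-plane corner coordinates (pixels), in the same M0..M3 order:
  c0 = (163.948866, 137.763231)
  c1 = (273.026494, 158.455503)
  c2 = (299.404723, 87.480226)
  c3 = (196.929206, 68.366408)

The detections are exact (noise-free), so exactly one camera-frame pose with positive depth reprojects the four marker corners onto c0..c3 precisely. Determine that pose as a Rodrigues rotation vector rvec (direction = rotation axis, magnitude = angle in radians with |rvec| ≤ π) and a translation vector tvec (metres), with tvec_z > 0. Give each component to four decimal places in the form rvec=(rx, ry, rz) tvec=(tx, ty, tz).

rvec=(-0.4337, -0.0214, 0.2340) tvec=(-0.1282, -0.2365, 1.0329)

Intrinsics K: fx=717.2, fy=587.5, cx=322.7, cy=246.4
Marker side s = 0.157 m; corners in marker frame (Z=0):
  M0 = (-0.0785, +0.0785, 0)
  M1 = (+0.0785, +0.0785, 0)
  M2 = (+0.0785, -0.0785, 0)
  M3 = (-0.0785, -0.0785, 0)
Detected image corners:
  c0 = (163.948866, 137.763231) px
  c1 = (273.026494, 158.455503) px
  c2 = (299.404723, 87.480226) px
  c3 = (196.929206, 68.366408) px
Planar DLT: solve 8×8 A·h = b for H (H[2,2]=1):
  H  [+666.47279 -283.69656 +233.68234]
  H  [+123.41702 +401.20773 +111.87724]
  H  [-0.02826 -0.40548 +1.00000]
B = K⁻¹H; ‖b₁‖=0.968188, ‖b₂‖=0.968188; λ = 2/(‖b₁‖+‖b₂‖) = 1.032858, sign → tz>0 ⇒ λ=+1.032858
r₁ = λ·B[:,0] = (+0.97294,+0.22922,-0.02919); r₂ = λ·B[:,1] = (-0.22012,+0.88099,-0.41880)
r₃ = r₁×r₂ = (-0.07028,+0.41390,+0.90761); SVD([r₁ r₂ r₃]) → R = UVᵀ:
  R  [+0.97294 -0.22012 -0.07028]
  R  [+0.22922 +0.88099 +0.41390]
  R  [-0.02919 -0.41880 +0.90761]
t = (-0.12820, -0.23650, +1.03286) m
tr R = 2.761539; θ = arccos((tr R − 1)/2) = 0.493312 rad = 28.265°
axis k = ((R−Rᵀ)₃₂, (R−Rᵀ)₁₃, (R−Rᵀ)₂₁) / (2 sinθ) = (-0.879219, -0.043387, +0.474438)
rvec = θ·k = (-0.433729, -0.021403, +0.234046)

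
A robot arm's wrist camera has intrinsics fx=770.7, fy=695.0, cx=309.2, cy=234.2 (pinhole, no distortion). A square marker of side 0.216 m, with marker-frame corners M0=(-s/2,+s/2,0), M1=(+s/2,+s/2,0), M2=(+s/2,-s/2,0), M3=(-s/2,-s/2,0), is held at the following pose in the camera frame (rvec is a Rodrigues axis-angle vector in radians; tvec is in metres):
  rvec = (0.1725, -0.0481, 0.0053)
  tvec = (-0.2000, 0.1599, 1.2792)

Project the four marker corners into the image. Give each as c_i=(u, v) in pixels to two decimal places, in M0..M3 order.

Intrinsics K: fx=770.7, fy=695.0, cx=309.2, cy=234.2
Marker side s = 0.216 m; corners in marker frame (Z=0):
  M0 = (-0.1080, +0.1080, 0)
  M1 = (+0.1080, +0.1080, 0)
  M2 = (+0.1080, -0.1080, 0)
  M3 = (-0.1080, -0.1080, 0)
rvec = (0.1725, -0.0481, 0.0053), |rvec| = θ = 0.17916 rad = 10.265°
Rodrigues: sinθ=0.17820, 1−cosθ=0.01601; R = I + sinθ·[k]× + (1−cosθ)·[k]×²:
    [+0.99883 -0.00941 -0.04739]
    [+0.00113 +0.98515 -0.17171]
    [+0.04830 +0.17145 +0.98401]
t = (-0.2000, 0.1599, 1.2792) m
M0: Pc = R·M0+t = (-0.30889, +0.26617, +1.29250); u = 770.7·(-0.30889)/1.29250 + 309.2 = 125.0132, v = 695.0·(+0.26617)/1.29250 + 234.2 = 377.3261
M1: Pc = R·M1+t = (-0.09314, +0.26642, +1.30293); u = 770.7·(-0.09314)/1.30293 + 309.2 = 254.1052, v = 695.0·(+0.26642)/1.30293 + 234.2 = 376.3108
M2: Pc = R·M2+t = (-0.09111, +0.05363, +1.26590); u = 770.7·(-0.09111)/1.26590 + 309.2 = 253.7308, v = 695.0·(+0.05363)/1.26590 + 234.2 = 263.6419
M3: Pc = R·M3+t = (-0.30686, +0.05338, +1.25547); u = 770.7·(-0.30686)/1.25547 + 309.2 = 120.8277, v = 695.0·(+0.05338)/1.25547 + 234.2 = 263.7509

c0=(125.01, 377.33) c1=(254.11, 376.31) c2=(253.73, 263.64) c3=(120.83, 263.75)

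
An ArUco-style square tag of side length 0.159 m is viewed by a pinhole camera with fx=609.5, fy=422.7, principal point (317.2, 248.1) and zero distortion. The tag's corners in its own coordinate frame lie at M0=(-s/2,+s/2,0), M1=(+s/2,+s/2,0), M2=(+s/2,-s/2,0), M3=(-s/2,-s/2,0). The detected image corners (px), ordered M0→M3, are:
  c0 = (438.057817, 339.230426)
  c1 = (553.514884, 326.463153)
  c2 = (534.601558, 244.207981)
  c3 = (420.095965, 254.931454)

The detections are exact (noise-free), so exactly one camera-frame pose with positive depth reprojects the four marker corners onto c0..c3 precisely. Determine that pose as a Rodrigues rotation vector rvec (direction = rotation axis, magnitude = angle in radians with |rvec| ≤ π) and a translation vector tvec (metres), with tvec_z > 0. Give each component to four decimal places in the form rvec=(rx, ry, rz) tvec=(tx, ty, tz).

Intrinsics K: fx=609.5, fy=422.7, cx=317.2, cy=248.1
Marker side s = 0.159 m; corners in marker frame (Z=0):
  M0 = (-0.0795, +0.0795, 0)
  M1 = (+0.0795, +0.0795, 0)
  M2 = (+0.0795, -0.0795, 0)
  M3 = (-0.0795, -0.0795, 0)
Detected image corners:
  c0 = (438.057817, 339.230426) px
  c1 = (553.514884, 326.463153) px
  c2 = (534.601558, 244.207981) px
  c3 = (420.095965, 254.931454) px
Planar DLT: solve 8×8 A·h = b for H (H[2,2]=1):
  H  [+793.08490 +79.45420 +487.16958]
  H  [-31.96733 +501.81290 +290.89254]
  H  [+0.14376 -0.07510 +1.00000]
B = K⁻¹H; ‖b₁‖=1.245110, ‖b₂‖=1.245110; λ = 2/(‖b₁‖+‖b₂‖) = 0.803142, sign → tz>0 ⇒ λ=+0.803142
r₁ = λ·B[:,0] = (+0.98496,-0.12851,+0.11546); r₂ = λ·B[:,1] = (+0.13609,+0.98886,-0.06031)
r₃ = r₁×r₂ = (-0.10642,+0.07512,+0.99148); SVD([r₁ r₂ r₃]) → R = UVᵀ:
  R  [+0.98496 +0.13609 -0.10642]
  R  [-0.12851 +0.98886 +0.07512]
  R  [+0.11546 -0.06031 +0.99148]
t = (+0.22397, +0.08131, +0.80314) m
tr R = 2.965303; θ = arccos((tr R − 1)/2) = 0.186542 rad = 10.688°
axis k = ((R−Rᵀ)₃₂, (R−Rᵀ)₁₃, (R−Rᵀ)₂₁) / (2 sinθ) = (-0.365122, -0.598195, -0.713336)
rvec = θ·k = (-0.068111, -0.111589, -0.133067)

rvec=(-0.0681, -0.1116, -0.1331) tvec=(0.2240, 0.0813, 0.8031)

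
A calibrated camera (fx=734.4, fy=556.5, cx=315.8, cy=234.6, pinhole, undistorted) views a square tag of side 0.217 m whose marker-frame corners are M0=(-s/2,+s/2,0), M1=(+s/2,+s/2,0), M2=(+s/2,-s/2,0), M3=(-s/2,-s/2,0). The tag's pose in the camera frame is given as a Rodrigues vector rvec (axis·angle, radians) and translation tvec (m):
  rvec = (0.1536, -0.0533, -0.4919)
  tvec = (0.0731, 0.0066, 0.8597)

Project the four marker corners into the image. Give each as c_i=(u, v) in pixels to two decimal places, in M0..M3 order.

c0=(339.43, 331.51) c1=(499.03, 266.00) c2=(418.52, 142.76) c3=(252.05, 210.53)

Intrinsics K: fx=734.4, fy=556.5, cx=315.8, cy=234.6
Marker side s = 0.217 m; corners in marker frame (Z=0):
  M0 = (-0.1085, +0.1085, 0)
  M1 = (+0.1085, +0.1085, 0)
  M2 = (+0.1085, -0.1085, 0)
  M3 = (-0.1085, -0.1085, 0)
rvec = (0.1536, -0.0533, -0.4919), |rvec| = θ = 0.51807 rad = 29.683°
Rodrigues: sinθ=0.49521, 1−cosθ=0.13122; R = I + sinθ·[k]× + (1−cosθ)·[k]×²:
    [+0.88031 +0.46619 -0.08789]
    [-0.47419 +0.87016 -0.13400]
    [+0.01401 +0.15964 +0.98708]
t = (0.0731, 0.0066, 0.8597) m
M0: Pc = R·M0+t = (+0.02817, +0.15246, +0.87550); u = 734.4·(+0.02817)/0.87550 + 315.8 = 339.4279, v = 556.5·(+0.15246)/0.87550 + 234.6 = 331.5107
M1: Pc = R·M1+t = (+0.21919, +0.04956, +0.87854); u = 734.4·(+0.21919)/0.87854 + 315.8 = 499.0320, v = 556.5·(+0.04956)/0.87854 + 234.6 = 265.9950
M2: Pc = R·M2+t = (+0.11803, -0.13926, +0.84390); u = 734.4·(+0.11803)/0.84390 + 315.8 = 418.5173, v = 556.5·(-0.13926)/0.84390 + 234.6 = 142.7648
M3: Pc = R·M3+t = (-0.07299, -0.03636, +0.84086); u = 734.4·(-0.07299)/0.84086 + 315.8 = 252.0468, v = 556.5·(-0.03636)/0.84086 + 234.6 = 210.5341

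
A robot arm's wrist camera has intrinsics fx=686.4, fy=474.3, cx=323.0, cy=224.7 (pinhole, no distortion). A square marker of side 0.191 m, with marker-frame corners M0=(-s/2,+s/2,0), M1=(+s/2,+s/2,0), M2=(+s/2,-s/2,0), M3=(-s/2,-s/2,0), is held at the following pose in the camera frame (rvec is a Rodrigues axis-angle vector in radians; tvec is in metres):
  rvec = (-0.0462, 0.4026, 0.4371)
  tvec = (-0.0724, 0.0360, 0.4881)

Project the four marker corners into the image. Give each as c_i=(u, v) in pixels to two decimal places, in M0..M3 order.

c0=(74.37, 300.06) c1=(272.54, 392.54) c2=(395.04, 211.87) c3=(176.36, 143.72)

Intrinsics K: fx=686.4, fy=474.3, cx=323.0, cy=224.7
Marker side s = 0.191 m; corners in marker frame (Z=0):
  M0 = (-0.0955, +0.0955, 0)
  M1 = (+0.0955, +0.0955, 0)
  M2 = (+0.0955, -0.0955, 0)
  M3 = (-0.0955, -0.0955, 0)
rvec = (-0.0462, 0.4026, 0.4371), |rvec| = θ = 0.59605 rad = 34.151°
Rodrigues: sinθ=0.56138, 1−cosθ=0.17244; R = I + sinθ·[k]× + (1−cosθ)·[k]×²:
    [+0.82859 -0.42070 +0.36938]
    [+0.40265 +0.90623 +0.12893]
    [-0.38898 +0.04190 +0.92029]
t = (-0.0724, 0.0360, 0.4881) m
M0: Pc = R·M0+t = (-0.19171, +0.08409, +0.52925); u = 686.4·(-0.19171)/0.52925 + 323.0 = 74.3682, v = 474.3·(+0.08409)/0.52925 + 224.7 = 300.0614
M1: Pc = R·M1+t = (-0.03345, +0.16100, +0.45495); u = 686.4·(-0.03345)/0.45495 + 323.0 = 272.5388, v = 474.3·(+0.16100)/0.45495 + 224.7 = 392.5439
M2: Pc = R·M2+t = (+0.04691, -0.01209, +0.44695); u = 686.4·(+0.04691)/0.44695 + 323.0 = 395.0382, v = 474.3·(-0.01209)/0.44695 + 224.7 = 211.8677
M3: Pc = R·M3+t = (-0.11135, -0.08900, +0.52125); u = 686.4·(-0.11135)/0.52125 + 323.0 = 176.3645, v = 474.3·(-0.08900)/0.52125 + 224.7 = 143.7179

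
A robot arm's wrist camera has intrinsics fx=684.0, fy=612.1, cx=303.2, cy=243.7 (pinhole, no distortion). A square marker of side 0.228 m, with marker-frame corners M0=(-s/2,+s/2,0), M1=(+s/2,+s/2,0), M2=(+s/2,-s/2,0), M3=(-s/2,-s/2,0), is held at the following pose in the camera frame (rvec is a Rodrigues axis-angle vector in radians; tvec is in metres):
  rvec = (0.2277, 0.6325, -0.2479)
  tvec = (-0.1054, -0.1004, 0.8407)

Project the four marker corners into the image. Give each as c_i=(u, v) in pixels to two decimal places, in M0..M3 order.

Intrinsics K: fx=684.0, fy=612.1, cx=303.2, cy=243.7
Marker side s = 0.228 m; corners in marker frame (Z=0):
  M0 = (-0.1140, +0.1140, 0)
  M1 = (+0.1140, +0.1140, 0)
  M2 = (+0.1140, -0.1140, 0)
  M3 = (-0.1140, -0.1140, 0)
rvec = (0.2277, 0.6325, -0.2479), |rvec| = θ = 0.71649 rad = 41.052°
Rodrigues: sinθ=0.65674, 1−cosθ=0.24588; R = I + sinθ·[k]× + (1−cosθ)·[k]×²:
    [+0.77895 +0.29621 +0.55272]
    [-0.15825 +0.94573 -0.28381]
    [-0.60679 +0.13361 +0.78355]
t = (-0.1054, -0.1004, 0.8407) m
M0: Pc = R·M0+t = (-0.16043, +0.02545, +0.92511); u = 684.0·(-0.16043)/0.92511 + 303.2 = 184.5804, v = 612.1·(+0.02545)/0.92511 + 243.7 = 260.5414
M1: Pc = R·M1+t = (+0.01717, -0.01063, +0.78676); u = 684.0·(+0.01717)/0.78676 + 303.2 = 318.1258, v = 612.1·(-0.01063)/0.78676 + 243.7 = 235.4325
M2: Pc = R·M2+t = (-0.05037, -0.22625, +0.75629); u = 684.0·(-0.05037)/0.75629 + 303.2 = 257.6470, v = 612.1·(-0.22625)/0.75629 + 243.7 = 60.5838
M3: Pc = R·M3+t = (-0.22797, -0.19017, +0.89464); u = 684.0·(-0.22797)/0.89464 + 303.2 = 128.9068, v = 612.1·(-0.19017)/0.89464 + 243.7 = 113.5865

c0=(184.58, 260.54) c1=(318.13, 235.43) c2=(257.65, 60.58) c3=(128.91, 113.59)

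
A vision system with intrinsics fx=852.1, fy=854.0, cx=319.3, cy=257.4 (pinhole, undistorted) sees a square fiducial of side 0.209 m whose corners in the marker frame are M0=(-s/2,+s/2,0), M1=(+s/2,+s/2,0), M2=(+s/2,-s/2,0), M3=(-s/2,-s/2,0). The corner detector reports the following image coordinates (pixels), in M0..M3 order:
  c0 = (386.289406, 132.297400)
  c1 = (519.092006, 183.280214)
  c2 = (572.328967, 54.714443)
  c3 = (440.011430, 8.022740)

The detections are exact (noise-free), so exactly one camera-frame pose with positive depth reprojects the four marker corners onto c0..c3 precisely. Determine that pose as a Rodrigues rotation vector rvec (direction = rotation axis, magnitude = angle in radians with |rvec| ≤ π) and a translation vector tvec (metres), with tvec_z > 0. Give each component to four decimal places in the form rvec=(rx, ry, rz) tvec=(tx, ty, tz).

rvec=(-0.1247, 0.1507, 0.4010) tvec=(0.2367, -0.2424, 1.2653)

Intrinsics K: fx=852.1, fy=854.0, cx=319.3, cy=257.4
Marker side s = 0.209 m; corners in marker frame (Z=0):
  M0 = (-0.1045, +0.1045, 0)
  M1 = (+0.1045, +0.1045, 0)
  M2 = (+0.1045, -0.1045, 0)
  M3 = (-0.1045, -0.1045, 0)
Detected image corners:
  c0 = (386.289406, 132.297400) px
  c1 = (519.092006, 183.280214) px
  c2 = (572.328967, 54.714443) px
  c3 = (440.011430, 8.022740) px
Planar DLT: solve 8×8 A·h = b for H (H[2,2]=1):
  H  [+569.69096 -290.33842 +478.69850]
  H  [+220.85828 +597.94300 +93.76059]
  H  [-0.13466 -0.07183 +1.00000]
B = K⁻¹H; ‖b₁‖=0.790356, ‖b₂‖=0.790356; λ = 2/(‖b₁‖+‖b₂‖) = 1.265253, sign → tz>0 ⇒ λ=+1.265253
r₁ = λ·B[:,0] = (+0.90976,+0.37857,-0.17038); r₂ = λ·B[:,1] = (-0.39706,+0.91328,-0.09089)
r₃ = r₁×r₂ = (+0.12119,+0.15033,+0.98118); SVD([r₁ r₂ r₃]) → R = UVᵀ:
  R  [+0.90976 -0.39706 +0.12119]
  R  [+0.37857 +0.91328 +0.15033]
  R  [-0.17038 -0.09089 +0.98118]
t = (+0.23669, -0.24244, +1.26525) m
tr R = 2.804219; θ = arccos((tr R − 1)/2) = 0.446162 rad = 25.563°
axis k = ((R−Rᵀ)₃₂, (R−Rᵀ)₁₃, (R−Rᵀ)₂₁) / (2 sinθ) = (-0.279512, +0.337852, +0.898738)
rvec = θ·k = (-0.124708, +0.150737, +0.400983)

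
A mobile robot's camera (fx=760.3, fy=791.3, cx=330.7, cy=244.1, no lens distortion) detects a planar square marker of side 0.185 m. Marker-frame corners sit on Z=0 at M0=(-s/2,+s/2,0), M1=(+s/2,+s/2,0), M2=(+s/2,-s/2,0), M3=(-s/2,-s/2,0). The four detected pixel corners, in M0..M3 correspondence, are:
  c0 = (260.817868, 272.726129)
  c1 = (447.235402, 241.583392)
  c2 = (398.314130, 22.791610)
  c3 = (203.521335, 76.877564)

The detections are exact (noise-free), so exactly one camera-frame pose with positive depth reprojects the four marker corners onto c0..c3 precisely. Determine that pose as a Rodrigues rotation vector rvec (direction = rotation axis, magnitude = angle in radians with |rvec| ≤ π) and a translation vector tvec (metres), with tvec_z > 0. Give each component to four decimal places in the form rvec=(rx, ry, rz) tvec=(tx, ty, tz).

Intrinsics K: fx=760.3, fy=791.3, cx=330.7, cy=244.1
Marker side s = 0.185 m; corners in marker frame (Z=0):
  M0 = (-0.0925, +0.0925, 0)
  M1 = (+0.0925, +0.0925, 0)
  M2 = (+0.0925, -0.0925, 0)
  M3 = (-0.0925, -0.0925, 0)
Detected image corners:
  c0 = (260.817868, 272.726129) px
  c1 = (447.235402, 241.583392) px
  c2 = (398.314130, 22.791610) px
  c3 = (203.521335, 76.877564) px
Planar DLT: solve 8×8 A·h = b for H (H[2,2]=1):
  H  [+859.33922 +413.35463 +323.83058]
  H  [-307.91272 +1176.34969 +158.18446]
  H  [-0.51961 +0.38230 +1.00000]
B = K⁻¹H; ‖b₁‖=1.470320, ‖b₂‖=1.470320; λ = 2/(‖b₁‖+‖b₂‖) = 0.680124, sign → tz>0 ⇒ λ=+0.680124
r₁ = λ·B[:,0] = (+0.92243,-0.15563,-0.35340); r₂ = λ·B[:,1] = (+0.25667,+0.93087,+0.26001)
r₃ = r₁×r₂ = (+0.28850,-0.33055,+0.89861); SVD([r₁ r₂ r₃]) → R = UVᵀ:
  R  [+0.92243 +0.25667 +0.28850]
  R  [-0.15563 +0.93087 -0.33055]
  R  [-0.35340 +0.26001 +0.89861]
t = (-0.00615, -0.07384, +0.68012) m
tr R = 2.751914; θ = arccos((tr R − 1)/2) = 0.503380 rad = 28.842°
axis k = ((R−Rᵀ)₃₂, (R−Rᵀ)₁₃, (R−Rᵀ)₂₁) / (2 sinθ) = (+0.612119, +0.665338, -0.427359)
rvec = θ·k = (+0.308128, +0.334918, -0.215124)

rvec=(0.3081, 0.3349, -0.2151) tvec=(-0.0061, -0.0738, 0.6801)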